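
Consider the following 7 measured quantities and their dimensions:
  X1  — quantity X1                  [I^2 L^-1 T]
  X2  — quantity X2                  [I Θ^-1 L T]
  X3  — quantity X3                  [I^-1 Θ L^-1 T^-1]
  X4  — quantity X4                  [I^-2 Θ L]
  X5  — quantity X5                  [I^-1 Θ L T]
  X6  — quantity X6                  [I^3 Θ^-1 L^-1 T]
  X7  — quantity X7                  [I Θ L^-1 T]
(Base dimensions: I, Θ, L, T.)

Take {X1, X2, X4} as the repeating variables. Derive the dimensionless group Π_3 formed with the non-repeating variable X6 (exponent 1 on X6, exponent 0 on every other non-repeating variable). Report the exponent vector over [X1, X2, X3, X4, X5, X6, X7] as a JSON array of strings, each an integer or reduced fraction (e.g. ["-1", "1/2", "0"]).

["-2/3", "-1/3", "0", "2/3", "0", "1", "0"]

Write exponents as rows I,Θ,L,T / cols X1,X2,X3,X4,X5,X6,X7:
  I: [ 2  1 -1 -2 -1  3  1]
  Θ: [ 0 -1  1  1  1 -1  1]
  L: [-1  1 -1  1  1 -1 -1]
  T: [ 1  1 -1  0  1  1  1]
RREF → pivots at {X1,X2,X4} ⇒ r = 3
Repeat: X1,X2,X4; free: X3,X5,X6,X7
RREF:
  r0: [   1    0    0    0  2/3  2/3  4/3]
  r1: [   0    1   -1    0  1/3  1/3 -1/3]
  r2: [   0    0    0    1  4/3 -2/3  2/3]
  r3: [   0    0    0    0    0    0    0]
Fix exponent of X6 at 1, X3 at 0, X5 at 0, X7 at 0; solve each RREF row for its pivot's exponent:
  r0: exp(X1) + (2/3)·1 = 0 ⇒ exp(X1) = -2/3
  r1: exp(X2) + (1/3)·1 = 0 ⇒ exp(X2) = -1/3
  r2: exp(X4) + (-2/3)·1 = 0 ⇒ exp(X4) = 2/3
Π_3 = X1^(-2/3) · X2^(-1/3) · X4^(2/3) · X6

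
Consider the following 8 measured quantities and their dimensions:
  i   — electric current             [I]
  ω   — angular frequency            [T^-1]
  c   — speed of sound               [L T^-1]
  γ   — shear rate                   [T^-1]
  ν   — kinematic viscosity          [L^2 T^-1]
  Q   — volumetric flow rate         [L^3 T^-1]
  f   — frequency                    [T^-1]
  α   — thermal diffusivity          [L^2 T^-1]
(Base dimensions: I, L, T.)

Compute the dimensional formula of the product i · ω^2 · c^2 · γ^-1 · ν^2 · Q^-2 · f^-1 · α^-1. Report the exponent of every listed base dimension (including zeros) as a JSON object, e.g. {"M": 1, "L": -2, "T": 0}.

{"I": 1, "L": -2, "T": -1}

Write exponents as rows I,L,T / cols i,ω,c,γ,ν,Q,f,α:
  I: [ 1  0  0  0  0  0  0  0]
  L: [ 0  0  1  0  2  3  0  2]
  T: [ 0 -1 -1 -1 -1 -1 -1 -1]
  [I]: (1)·1+(2)·0+(2)·0+(-1)·0+(2)·0+(-2)·0+(-1)·0+(-1)·0 = 1
  [L]: (1)·0+(2)·0+(2)·1+(-1)·0+(2)·2+(-2)·3+(-1)·0+(-1)·2 = -2
  [T]: (1)·0+(2)·-1+(2)·-1+(-1)·-1+(2)·-1+(-2)·-1+(-1)·-1+(-1)·-1 = -1
⇒ I L^-2 T^-1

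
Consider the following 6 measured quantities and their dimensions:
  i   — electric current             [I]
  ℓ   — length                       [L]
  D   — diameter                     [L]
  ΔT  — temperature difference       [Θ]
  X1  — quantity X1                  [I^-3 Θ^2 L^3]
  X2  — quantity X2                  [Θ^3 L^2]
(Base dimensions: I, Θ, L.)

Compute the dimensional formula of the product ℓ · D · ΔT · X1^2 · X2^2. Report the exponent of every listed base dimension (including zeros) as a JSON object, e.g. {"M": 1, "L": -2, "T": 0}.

Exponent matrix [I,Θ,L] × [i,ℓ,D,ΔT,X1,X2]:
  I: [ 1  0  0  0 -3  0]
  Θ: [ 0  0  0  1  2  3]
  L: [ 0  1  1  0  3  2]
  [I]: (1)·0+(1)·0+(1)·0+(2)·-3+(2)·0 = -6
  [Θ]: (1)·0+(1)·0+(1)·1+(2)·2+(2)·3 = 11
  [L]: (1)·1+(1)·1+(1)·0+(2)·3+(2)·2 = 12
⇒ I^-6 Θ^11 L^12

{"I": -6, "Θ": 11, "L": 12}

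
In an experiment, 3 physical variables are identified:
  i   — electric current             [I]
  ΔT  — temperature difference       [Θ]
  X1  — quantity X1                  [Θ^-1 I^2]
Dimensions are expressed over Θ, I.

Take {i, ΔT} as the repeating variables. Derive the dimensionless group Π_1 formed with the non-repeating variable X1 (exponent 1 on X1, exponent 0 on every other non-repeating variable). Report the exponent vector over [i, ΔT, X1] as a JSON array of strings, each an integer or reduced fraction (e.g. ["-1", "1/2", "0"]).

Write exponents as rows Θ,I / cols i,ΔT,X1:
  Θ: [ 0  1 -1]
  I: [ 1  0  2]
RREF → pivots at {i,ΔT} ⇒ r = 2
Repeat: i,ΔT; free: X1
RREF:
  r0: [   1    0    2]
  r1: [   0    1   -1]
Fix exponent of X1 at 1; solve each RREF row for its pivot's exponent:
  r0: exp(i) + (2)·1 = 0 ⇒ exp(i) = -2
  r1: exp(ΔT) + (-1)·1 = 0 ⇒ exp(ΔT) = 1
Π_1 = i^-2 · ΔT · X1

["-2", "1", "1"]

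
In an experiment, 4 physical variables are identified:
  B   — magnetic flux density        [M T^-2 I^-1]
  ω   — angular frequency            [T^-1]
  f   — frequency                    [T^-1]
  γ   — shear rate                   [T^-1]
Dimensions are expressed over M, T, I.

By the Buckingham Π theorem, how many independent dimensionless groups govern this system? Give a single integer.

2

Exponent matrix [M,T,I] × [B,ω,f,γ]:
  M: [ 1  0  0  0]
  T: [-2 -1 -1 -1]
  I: [-1  0  0  0]
RREF → pivots at {B,ω} ⇒ r = 2
n=4, r=2 ⇒ 2 dimensionless groups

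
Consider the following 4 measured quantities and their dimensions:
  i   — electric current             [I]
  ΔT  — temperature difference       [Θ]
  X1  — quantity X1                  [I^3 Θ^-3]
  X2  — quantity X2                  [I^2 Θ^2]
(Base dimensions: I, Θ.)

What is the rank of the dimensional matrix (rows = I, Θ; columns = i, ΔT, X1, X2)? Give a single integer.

Dimensional matrix (I×Θ by i×ΔT×X1×X2):
  I: [ 1  0  3  2]
  Θ: [ 0  1 -3  2]
Row reduction gives pivot columns i,ΔT; rank = 2

2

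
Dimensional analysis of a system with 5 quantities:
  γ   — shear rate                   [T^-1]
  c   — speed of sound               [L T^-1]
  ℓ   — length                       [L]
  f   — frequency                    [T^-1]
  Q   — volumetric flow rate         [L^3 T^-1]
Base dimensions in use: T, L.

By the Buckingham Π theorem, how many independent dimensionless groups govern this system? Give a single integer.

Exponent matrix [T,L] × [γ,c,ℓ,f,Q]:
  T: [-1 -1  0 -1 -1]
  L: [ 0  1  1  0  3]
Row reduction gives pivot columns γ,c; rank = 2
5 vars − rank 2 = 3 Π groups

3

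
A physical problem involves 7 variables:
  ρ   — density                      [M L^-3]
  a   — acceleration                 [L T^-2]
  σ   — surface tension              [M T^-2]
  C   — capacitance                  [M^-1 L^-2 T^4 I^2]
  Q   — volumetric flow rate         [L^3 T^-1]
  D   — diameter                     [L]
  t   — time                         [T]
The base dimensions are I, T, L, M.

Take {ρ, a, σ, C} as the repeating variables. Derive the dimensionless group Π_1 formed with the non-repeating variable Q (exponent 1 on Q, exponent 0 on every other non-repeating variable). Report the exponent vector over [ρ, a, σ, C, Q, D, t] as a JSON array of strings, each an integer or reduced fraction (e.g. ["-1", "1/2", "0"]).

["5/4", "3/4", "-5/4", "0", "1", "0", "0"]

Write exponents as rows I,T,L,M / cols ρ,a,σ,C,Q,D,t:
  I: [ 0  0  0  2  0  0  0]
  T: [ 0 -2 -2  4 -1  0  1]
  L: [-3  1  0 -2  3  1  0]
  M: [ 1  0  1 -1  0  0  0]
Row reduction gives pivot columns ρ,a,σ,C; rank = 4
Repeat: ρ,a,σ,C; free: Q,D,t
RREF:
  r0: [   1    0    0    0 -5/4 -1/2 -1/4]
  r1: [   0    1    0    0 -3/4 -1/2 -3/4]
  r2: [   0    0    1    0  5/4  1/2  1/4]
  r3: [   0    0    0    1    0    0    0]
Fix exponent of Q at 1, D at 0, t at 0; solve each RREF row for its pivot's exponent:
  r0: exp(ρ) + (-5/4)·1 = 0 ⇒ exp(ρ) = 5/4
  r1: exp(a) + (-3/4)·1 = 0 ⇒ exp(a) = 3/4
  r2: exp(σ) + (5/4)·1 = 0 ⇒ exp(σ) = -5/4
  r3: exp(C) + (0)·1 = 0 ⇒ exp(C) = 0
Π_1 = ρ^(5/4) · a^(3/4) · σ^(-5/4) · Q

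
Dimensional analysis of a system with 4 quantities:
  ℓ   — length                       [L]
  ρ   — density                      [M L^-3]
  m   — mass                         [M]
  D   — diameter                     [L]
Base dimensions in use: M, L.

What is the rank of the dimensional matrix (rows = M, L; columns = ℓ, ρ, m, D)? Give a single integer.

Exponent matrix [M,L] × [ℓ,ρ,m,D]:
  M: [ 0  1  1  0]
  L: [ 1 -3  0  1]
RREF → pivots at {ℓ,ρ} ⇒ r = 2

2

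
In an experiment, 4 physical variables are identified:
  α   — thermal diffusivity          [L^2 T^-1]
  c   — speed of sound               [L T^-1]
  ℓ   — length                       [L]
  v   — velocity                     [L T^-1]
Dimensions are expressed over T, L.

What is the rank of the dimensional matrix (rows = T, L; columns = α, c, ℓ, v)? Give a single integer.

2

Write exponents as rows T,L / cols α,c,ℓ,v:
  T: [-1 -1  0 -1]
  L: [ 2  1  1  1]
Row reduction gives pivot columns α,c; rank = 2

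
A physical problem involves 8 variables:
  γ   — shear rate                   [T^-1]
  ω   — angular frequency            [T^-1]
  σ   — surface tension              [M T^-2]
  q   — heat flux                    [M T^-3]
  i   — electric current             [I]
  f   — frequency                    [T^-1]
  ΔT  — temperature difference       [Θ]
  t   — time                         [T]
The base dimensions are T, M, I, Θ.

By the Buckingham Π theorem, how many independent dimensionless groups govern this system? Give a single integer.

4

Write exponents as rows T,M,I,Θ / cols γ,ω,σ,q,i,f,ΔT,t:
  T: [-1 -1 -2 -3  0 -1  0  1]
  M: [ 0  0  1  1  0  0  0  0]
  I: [ 0  0  0  0  1  0  0  0]
  Θ: [ 0  0  0  0  0  0  1  0]
Echelon form has 4 nonzero rows (pivots: γ,σ,i,ΔT)
8 vars − rank 4 = 4 Π groups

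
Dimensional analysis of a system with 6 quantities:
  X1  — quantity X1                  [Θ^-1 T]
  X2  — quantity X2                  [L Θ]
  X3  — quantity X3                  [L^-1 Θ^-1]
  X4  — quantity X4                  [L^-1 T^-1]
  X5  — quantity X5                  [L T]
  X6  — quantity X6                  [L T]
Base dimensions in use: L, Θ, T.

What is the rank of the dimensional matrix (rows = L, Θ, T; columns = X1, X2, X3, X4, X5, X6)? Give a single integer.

2

Write exponents as rows L,Θ,T / cols X1,X2,X3,X4,X5,X6:
  L: [ 0  1 -1 -1  1  1]
  Θ: [-1  1 -1  0  0  0]
  T: [ 1  0  0 -1  1  1]
RREF → pivots at {X1,X2} ⇒ r = 2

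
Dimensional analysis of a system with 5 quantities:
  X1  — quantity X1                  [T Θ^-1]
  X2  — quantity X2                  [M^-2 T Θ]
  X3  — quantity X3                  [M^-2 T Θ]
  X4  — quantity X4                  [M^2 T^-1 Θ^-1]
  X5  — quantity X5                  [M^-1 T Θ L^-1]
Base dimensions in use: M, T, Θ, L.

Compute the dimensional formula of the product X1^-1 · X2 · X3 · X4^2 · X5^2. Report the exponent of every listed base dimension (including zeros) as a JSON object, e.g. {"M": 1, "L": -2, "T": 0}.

{"M": -2, "T": 1, "Θ": 3, "L": -2}

Write exponents as rows M,T,Θ,L / cols X1,X2,X3,X4,X5:
  M: [ 0 -2 -2  2 -1]
  T: [ 1  1  1 -1  1]
  Θ: [-1  1  1 -1  1]
  L: [ 0  0  0  0 -1]
  [M]: (-1)·0+(1)·-2+(1)·-2+(2)·2+(2)·-1 = -2
  [T]: (-1)·1+(1)·1+(1)·1+(2)·-1+(2)·1 = 1
  [Θ]: (-1)·-1+(1)·1+(1)·1+(2)·-1+(2)·1 = 3
  [L]: (-1)·0+(1)·0+(1)·0+(2)·0+(2)·-1 = -2
⇒ M^-2 T Θ^3 L^-2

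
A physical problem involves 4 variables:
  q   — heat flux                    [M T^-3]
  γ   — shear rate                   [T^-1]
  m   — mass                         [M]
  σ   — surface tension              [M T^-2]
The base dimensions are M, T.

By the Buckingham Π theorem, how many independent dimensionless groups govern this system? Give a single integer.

Dimensional matrix (M×T by q×γ×m×σ):
  M: [ 1  0  1  1]
  T: [-3 -1  0 -2]
RREF → pivots at {q,γ} ⇒ r = 2
Π count = n − r = 4 − 2 = 2

2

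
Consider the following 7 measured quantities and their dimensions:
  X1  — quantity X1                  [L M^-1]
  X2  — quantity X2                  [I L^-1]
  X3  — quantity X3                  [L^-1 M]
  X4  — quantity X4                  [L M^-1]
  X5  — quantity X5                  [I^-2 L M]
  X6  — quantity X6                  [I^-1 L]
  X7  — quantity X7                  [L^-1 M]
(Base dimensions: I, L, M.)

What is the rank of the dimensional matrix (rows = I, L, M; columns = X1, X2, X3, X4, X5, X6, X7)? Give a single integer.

2

Write exponents as rows I,L,M / cols X1,X2,X3,X4,X5,X6,X7:
  I: [ 0  1  0  0 -2 -1  0]
  L: [ 1 -1 -1  1  1  1 -1]
  M: [-1  0  1 -1  1  0  1]
Echelon form has 2 nonzero rows (pivots: X1,X2)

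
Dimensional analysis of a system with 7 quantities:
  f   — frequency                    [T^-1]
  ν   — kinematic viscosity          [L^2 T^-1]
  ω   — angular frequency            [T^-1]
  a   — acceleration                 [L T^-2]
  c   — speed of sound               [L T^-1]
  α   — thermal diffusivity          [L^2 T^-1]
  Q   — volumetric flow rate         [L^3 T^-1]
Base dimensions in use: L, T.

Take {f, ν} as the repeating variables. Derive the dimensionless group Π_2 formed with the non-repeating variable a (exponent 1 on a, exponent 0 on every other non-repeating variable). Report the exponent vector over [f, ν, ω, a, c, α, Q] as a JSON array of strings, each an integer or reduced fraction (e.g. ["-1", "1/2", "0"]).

["-3/2", "-1/2", "0", "1", "0", "0", "0"]

Write exponents as rows L,T / cols f,ν,ω,a,c,α,Q:
  L: [ 0  2  0  1  1  2  3]
  T: [-1 -1 -1 -2 -1 -1 -1]
Row reduction gives pivot columns f,ν; rank = 2
Repeat: f,ν; free: ω,a,c,α,Q
RREF:
  r0: [   1    0    1  3/2  1/2    0 -1/2]
  r1: [   0    1    0  1/2  1/2    1  3/2]
Fix exponent of a at 1, ω at 0, c at 0, α at 0, Q at 0; solve each RREF row for its pivot's exponent:
  r0: exp(f) + (3/2)·1 = 0 ⇒ exp(f) = -3/2
  r1: exp(ν) + (1/2)·1 = 0 ⇒ exp(ν) = -1/2
Π_2 = f^(-3/2) · ν^(-1/2) · a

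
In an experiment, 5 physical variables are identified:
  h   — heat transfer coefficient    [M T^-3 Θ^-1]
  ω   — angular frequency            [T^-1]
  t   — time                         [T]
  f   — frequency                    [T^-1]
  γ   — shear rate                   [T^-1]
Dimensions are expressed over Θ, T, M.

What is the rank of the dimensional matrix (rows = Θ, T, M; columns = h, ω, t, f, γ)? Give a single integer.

Dimensional matrix (Θ×T×M by h×ω×t×f×γ):
  Θ: [-1  0  0  0  0]
  T: [-3 -1  1 -1 -1]
  M: [ 1  0  0  0  0]
Row reduction gives pivot columns h,ω; rank = 2

2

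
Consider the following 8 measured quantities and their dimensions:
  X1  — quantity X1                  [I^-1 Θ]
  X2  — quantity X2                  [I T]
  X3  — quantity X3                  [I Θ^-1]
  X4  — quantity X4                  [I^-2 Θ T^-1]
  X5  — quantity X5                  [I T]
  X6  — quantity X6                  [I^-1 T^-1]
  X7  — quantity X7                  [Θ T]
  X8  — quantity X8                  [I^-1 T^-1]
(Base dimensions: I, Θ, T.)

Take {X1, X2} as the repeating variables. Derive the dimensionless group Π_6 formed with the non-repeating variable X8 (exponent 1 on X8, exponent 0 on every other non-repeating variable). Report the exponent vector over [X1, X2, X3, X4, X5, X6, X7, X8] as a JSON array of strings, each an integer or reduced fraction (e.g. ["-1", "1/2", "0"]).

Write exponents as rows I,Θ,T / cols X1,X2,X3,X4,X5,X6,X7,X8:
  I: [-1  1  1 -2  1 -1  0 -1]
  Θ: [ 1  0 -1  1  0  0  1  0]
  T: [ 0  1  0 -1  1 -1  1 -1]
Row reduction gives pivot columns X1,X2; rank = 2
Repeat: X1,X2; free: X3,X4,X5,X6,X7,X8
RREF:
  r0: [   1    0   -1    1    0    0    1    0]
  r1: [   0    1    0   -1    1   -1    1   -1]
  r2: [   0    0    0    0    0    0    0    0]
Fix exponent of X8 at 1, X3 at 0, X4 at 0, X5 at 0, X6 at 0, X7 at 0; solve each RREF row for its pivot's exponent:
  r0: exp(X1) + (0)·1 = 0 ⇒ exp(X1) = 0
  r1: exp(X2) + (-1)·1 = 0 ⇒ exp(X2) = 1
Π_6 = X2 · X8

["0", "1", "0", "0", "0", "0", "0", "1"]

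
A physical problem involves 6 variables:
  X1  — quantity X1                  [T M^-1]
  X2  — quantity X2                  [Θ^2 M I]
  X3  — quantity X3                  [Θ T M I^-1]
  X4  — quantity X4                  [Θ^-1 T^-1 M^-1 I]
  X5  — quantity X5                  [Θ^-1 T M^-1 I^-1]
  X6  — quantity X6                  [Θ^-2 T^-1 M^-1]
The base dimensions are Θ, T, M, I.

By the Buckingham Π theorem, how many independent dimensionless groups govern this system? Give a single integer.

3

Exponent matrix [Θ,T,M,I] × [X1,X2,X3,X4,X5,X6]:
  Θ: [ 0  2  1 -1 -1 -2]
  T: [ 1  0  1 -1  1 -1]
  M: [-1  1  1 -1 -1 -1]
  I: [ 0  1 -1  1 -1  0]
Row reduction gives pivot columns X1,X2,X3; rank = 3
Π count = n − r = 6 − 3 = 3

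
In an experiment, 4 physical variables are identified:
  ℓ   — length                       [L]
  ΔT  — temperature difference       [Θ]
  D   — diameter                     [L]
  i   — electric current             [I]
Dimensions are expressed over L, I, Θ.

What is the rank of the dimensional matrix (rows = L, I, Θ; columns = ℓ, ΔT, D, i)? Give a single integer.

Write exponents as rows L,I,Θ / cols ℓ,ΔT,D,i:
  L: [ 1  0  1  0]
  I: [ 0  0  0  1]
  Θ: [ 0  1  0  0]
Row reduction gives pivot columns ℓ,ΔT,i; rank = 3

3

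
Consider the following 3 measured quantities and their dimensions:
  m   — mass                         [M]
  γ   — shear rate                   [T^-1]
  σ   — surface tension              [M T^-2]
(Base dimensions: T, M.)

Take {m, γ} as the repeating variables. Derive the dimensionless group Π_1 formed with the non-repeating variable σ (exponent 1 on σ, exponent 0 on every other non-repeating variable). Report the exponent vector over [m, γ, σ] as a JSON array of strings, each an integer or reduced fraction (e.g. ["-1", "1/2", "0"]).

Exponent matrix [T,M] × [m,γ,σ]:
  T: [ 0 -1 -2]
  M: [ 1  0  1]
Echelon form has 2 nonzero rows (pivots: m,γ)
Pivot set = {m,γ}, free = {σ}
RREF:
  r0: [   1    0    1]
  r1: [   0    1    2]
Fix exponent of σ at 1; solve each RREF row for its pivot's exponent:
  r0: exp(m) + (1)·1 = 0 ⇒ exp(m) = -1
  r1: exp(γ) + (2)·1 = 0 ⇒ exp(γ) = -2
Π_1 = m^-1 · γ^-2 · σ

["-1", "-2", "1"]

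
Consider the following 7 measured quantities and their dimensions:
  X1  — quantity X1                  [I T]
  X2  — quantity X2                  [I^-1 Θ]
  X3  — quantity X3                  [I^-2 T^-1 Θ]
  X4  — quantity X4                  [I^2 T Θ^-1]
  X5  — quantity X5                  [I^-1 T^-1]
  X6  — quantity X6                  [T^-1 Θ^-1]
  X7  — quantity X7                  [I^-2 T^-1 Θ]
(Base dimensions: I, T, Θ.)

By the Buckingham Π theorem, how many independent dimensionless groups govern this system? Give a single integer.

5

Exponent matrix [I,T,Θ] × [X1,X2,X3,X4,X5,X6,X7]:
  I: [ 1 -1 -2  2 -1  0 -2]
  T: [ 1  0 -1  1 -1 -1 -1]
  Θ: [ 0  1  1 -1  0 -1  1]
Row reduction gives pivot columns X1,X2; rank = 2
Π count = n − r = 7 − 2 = 5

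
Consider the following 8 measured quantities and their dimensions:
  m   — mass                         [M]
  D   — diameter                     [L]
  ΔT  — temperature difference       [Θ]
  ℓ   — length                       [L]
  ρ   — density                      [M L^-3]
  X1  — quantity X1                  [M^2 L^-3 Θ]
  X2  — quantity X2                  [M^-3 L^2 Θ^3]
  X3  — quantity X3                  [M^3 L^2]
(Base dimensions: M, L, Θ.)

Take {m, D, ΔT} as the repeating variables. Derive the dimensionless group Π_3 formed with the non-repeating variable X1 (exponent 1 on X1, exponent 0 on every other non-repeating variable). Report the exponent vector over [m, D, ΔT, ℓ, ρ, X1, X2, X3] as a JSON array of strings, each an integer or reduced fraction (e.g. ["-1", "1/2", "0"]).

Exponent matrix [M,L,Θ] × [m,D,ΔT,ℓ,ρ,X1,X2,X3]:
  M: [ 1  0  0  0  1  2 -3  3]
  L: [ 0  1  0  1 -3 -3  2  2]
  Θ: [ 0  0  1  0  0  1  3  0]
Echelon form has 3 nonzero rows (pivots: m,D,ΔT)
Repeat: m,D,ΔT; free: ℓ,ρ,X1,X2,X3
RREF:
  r0: [   1    0    0    0    1    2   -3    3]
  r1: [   0    1    0    1   -3   -3    2    2]
  r2: [   0    0    1    0    0    1    3    0]
Fix exponent of X1 at 1, ℓ at 0, ρ at 0, X2 at 0, X3 at 0; solve each RREF row for its pivot's exponent:
  r0: exp(m) + (2)·1 = 0 ⇒ exp(m) = -2
  r1: exp(D) + (-3)·1 = 0 ⇒ exp(D) = 3
  r2: exp(ΔT) + (1)·1 = 0 ⇒ exp(ΔT) = -1
Π_3 = m^-2 · D^3 · ΔT^-1 · X1

["-2", "3", "-1", "0", "0", "1", "0", "0"]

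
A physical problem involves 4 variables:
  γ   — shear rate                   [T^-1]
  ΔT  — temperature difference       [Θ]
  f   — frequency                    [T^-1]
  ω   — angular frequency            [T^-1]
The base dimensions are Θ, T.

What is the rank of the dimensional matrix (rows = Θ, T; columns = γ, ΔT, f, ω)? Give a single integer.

Dimensional matrix (Θ×T by γ×ΔT×f×ω):
  Θ: [ 0  1  0  0]
  T: [-1  0 -1 -1]
Row reduction gives pivot columns γ,ΔT; rank = 2

2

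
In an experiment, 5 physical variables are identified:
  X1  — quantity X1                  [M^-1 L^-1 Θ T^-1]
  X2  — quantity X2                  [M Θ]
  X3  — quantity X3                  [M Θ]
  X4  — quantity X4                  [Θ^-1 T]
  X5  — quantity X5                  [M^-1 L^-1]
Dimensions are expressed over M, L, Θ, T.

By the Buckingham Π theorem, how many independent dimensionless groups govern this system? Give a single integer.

2

Dimensional matrix (M×L×Θ×T by X1×X2×X3×X4×X5):
  M: [-1  1  1  0 -1]
  L: [-1  0  0  0 -1]
  Θ: [ 1  1  1 -1  0]
  T: [-1  0  0  1  0]
Row reduction gives pivot columns X1,X2,X4; rank = 3
Π count = n − r = 5 − 3 = 2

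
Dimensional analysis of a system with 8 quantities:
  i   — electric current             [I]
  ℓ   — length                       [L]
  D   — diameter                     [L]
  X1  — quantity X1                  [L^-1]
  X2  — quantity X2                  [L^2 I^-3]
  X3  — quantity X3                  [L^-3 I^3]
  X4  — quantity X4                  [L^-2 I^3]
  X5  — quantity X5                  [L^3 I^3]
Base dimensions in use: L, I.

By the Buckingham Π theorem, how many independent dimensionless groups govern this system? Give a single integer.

6

Dimensional matrix (L×I by i×ℓ×D×X1×X2×X3×X4×X5):
  L: [ 0  1  1 -1  2 -3 -2  3]
  I: [ 1  0  0  0 -3  3  3  3]
Echelon form has 2 nonzero rows (pivots: i,ℓ)
Π count = n − r = 8 − 2 = 6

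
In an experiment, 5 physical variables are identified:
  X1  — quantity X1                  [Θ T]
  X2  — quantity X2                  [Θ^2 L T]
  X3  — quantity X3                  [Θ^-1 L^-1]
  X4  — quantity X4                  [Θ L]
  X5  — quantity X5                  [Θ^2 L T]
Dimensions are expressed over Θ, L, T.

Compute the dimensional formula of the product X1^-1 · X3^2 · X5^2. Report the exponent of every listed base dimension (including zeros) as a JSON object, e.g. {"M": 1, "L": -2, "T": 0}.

Dimensional matrix (Θ×L×T by X1×X2×X3×X4×X5):
  Θ: [ 1  2 -1  1  2]
  L: [ 0  1 -1  1  1]
  T: [ 1  1  0  0  1]
  [Θ]: (-1)·1+(2)·-1+(2)·2 = 1
  [L]: (-1)·0+(2)·-1+(2)·1 = 0
  [T]: (-1)·1+(2)·0+(2)·1 = 1
⇒ Θ T

{"Θ": 1, "L": 0, "T": 1}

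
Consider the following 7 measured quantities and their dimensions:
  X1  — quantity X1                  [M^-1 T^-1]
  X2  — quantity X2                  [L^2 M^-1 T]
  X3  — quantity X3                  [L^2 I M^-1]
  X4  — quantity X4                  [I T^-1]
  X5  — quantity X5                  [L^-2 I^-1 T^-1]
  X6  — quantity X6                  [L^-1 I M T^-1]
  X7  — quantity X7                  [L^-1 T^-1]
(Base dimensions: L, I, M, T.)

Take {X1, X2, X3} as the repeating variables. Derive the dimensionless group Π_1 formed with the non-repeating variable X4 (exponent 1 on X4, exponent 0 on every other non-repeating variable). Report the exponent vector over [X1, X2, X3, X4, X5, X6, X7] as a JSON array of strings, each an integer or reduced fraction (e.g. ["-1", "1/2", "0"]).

["0", "1", "-1", "1", "0", "0", "0"]

Exponent matrix [L,I,M,T] × [X1,X2,X3,X4,X5,X6,X7]:
  L: [ 0  2  2  0 -2 -1 -1]
  I: [ 0  0  1  1 -1  1  0]
  M: [-1 -1 -1  0  0  1  0]
  T: [-1  1  0 -1 -1 -1 -1]
Echelon form has 3 nonzero rows (pivots: X1,X2,X3)
Pivot set = {X1,X2,X3}, free = {X4,X5,X6,X7}
RREF:
  r0: [   1    0    0    0    1 -1/2  1/2]
  r1: [   0    1    0   -1    0 -3/2 -1/2]
  r2: [   0    0    1    1   -1    1    0]
  r3: [   0    0    0    0    0    0    0]
Fix exponent of X4 at 1, X5 at 0, X6 at 0, X7 at 0; solve each RREF row for its pivot's exponent:
  r0: exp(X1) + (0)·1 = 0 ⇒ exp(X1) = 0
  r1: exp(X2) + (-1)·1 = 0 ⇒ exp(X2) = 1
  r2: exp(X3) + (1)·1 = 0 ⇒ exp(X3) = -1
Π_1 = X2 · X3^-1 · X4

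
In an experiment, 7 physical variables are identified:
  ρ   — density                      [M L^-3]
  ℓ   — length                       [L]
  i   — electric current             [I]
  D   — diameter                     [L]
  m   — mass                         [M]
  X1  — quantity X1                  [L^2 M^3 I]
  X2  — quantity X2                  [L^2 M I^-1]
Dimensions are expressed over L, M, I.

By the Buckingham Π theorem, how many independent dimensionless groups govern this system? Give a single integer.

4

Dimensional matrix (L×M×I by ρ×ℓ×i×D×m×X1×X2):
  L: [-3  1  0  1  0  2  2]
  M: [ 1  0  0  0  1  3  1]
  I: [ 0  0  1  0  0  1 -1]
RREF → pivots at {ρ,ℓ,i} ⇒ r = 3
n=7, r=3 ⇒ 4 dimensionless groups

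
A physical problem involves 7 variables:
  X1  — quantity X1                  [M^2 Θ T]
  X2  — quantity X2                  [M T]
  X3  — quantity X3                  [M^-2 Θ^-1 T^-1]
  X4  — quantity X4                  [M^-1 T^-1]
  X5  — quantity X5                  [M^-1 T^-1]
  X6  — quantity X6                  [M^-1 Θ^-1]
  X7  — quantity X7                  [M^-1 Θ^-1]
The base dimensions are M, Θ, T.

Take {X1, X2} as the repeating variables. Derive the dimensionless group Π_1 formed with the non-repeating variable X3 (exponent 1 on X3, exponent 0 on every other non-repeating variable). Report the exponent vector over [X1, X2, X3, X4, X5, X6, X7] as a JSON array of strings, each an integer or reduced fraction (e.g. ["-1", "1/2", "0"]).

Dimensional matrix (M×Θ×T by X1×X2×X3×X4×X5×X6×X7):
  M: [ 2  1 -2 -1 -1 -1 -1]
  Θ: [ 1  0 -1  0  0 -1 -1]
  T: [ 1  1 -1 -1 -1  0  0]
RREF → pivots at {X1,X2} ⇒ r = 2
Repeat: X1,X2; free: X3,X4,X5,X6,X7
RREF:
  r0: [   1    0   -1    0    0   -1   -1]
  r1: [   0    1    0   -1   -1    1    1]
  r2: [   0    0    0    0    0    0    0]
Fix exponent of X3 at 1, X4 at 0, X5 at 0, X6 at 0, X7 at 0; solve each RREF row for its pivot's exponent:
  r0: exp(X1) + (-1)·1 = 0 ⇒ exp(X1) = 1
  r1: exp(X2) + (0)·1 = 0 ⇒ exp(X2) = 0
Π_1 = X1 · X3

["1", "0", "1", "0", "0", "0", "0"]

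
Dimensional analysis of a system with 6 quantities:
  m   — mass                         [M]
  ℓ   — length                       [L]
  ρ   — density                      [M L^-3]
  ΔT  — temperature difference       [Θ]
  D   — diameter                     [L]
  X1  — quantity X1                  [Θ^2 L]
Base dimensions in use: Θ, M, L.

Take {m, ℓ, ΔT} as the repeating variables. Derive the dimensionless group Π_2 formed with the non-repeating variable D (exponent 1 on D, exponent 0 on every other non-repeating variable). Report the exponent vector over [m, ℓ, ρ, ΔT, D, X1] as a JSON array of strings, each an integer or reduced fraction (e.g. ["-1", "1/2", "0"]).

["0", "-1", "0", "0", "1", "0"]

Exponent matrix [Θ,M,L] × [m,ℓ,ρ,ΔT,D,X1]:
  Θ: [ 0  0  0  1  0  2]
  M: [ 1  0  1  0  0  0]
  L: [ 0  1 -3  0  1  1]
Echelon form has 3 nonzero rows (pivots: m,ℓ,ΔT)
Pivot set = {m,ℓ,ΔT}, free = {ρ,D,X1}
RREF:
  r0: [   1    0    1    0    0    0]
  r1: [   0    1   -3    0    1    1]
  r2: [   0    0    0    1    0    2]
Fix exponent of D at 1, ρ at 0, X1 at 0; solve each RREF row for its pivot's exponent:
  r0: exp(m) + (0)·1 = 0 ⇒ exp(m) = 0
  r1: exp(ℓ) + (1)·1 = 0 ⇒ exp(ℓ) = -1
  r2: exp(ΔT) + (0)·1 = 0 ⇒ exp(ΔT) = 0
Π_2 = ℓ^-1 · D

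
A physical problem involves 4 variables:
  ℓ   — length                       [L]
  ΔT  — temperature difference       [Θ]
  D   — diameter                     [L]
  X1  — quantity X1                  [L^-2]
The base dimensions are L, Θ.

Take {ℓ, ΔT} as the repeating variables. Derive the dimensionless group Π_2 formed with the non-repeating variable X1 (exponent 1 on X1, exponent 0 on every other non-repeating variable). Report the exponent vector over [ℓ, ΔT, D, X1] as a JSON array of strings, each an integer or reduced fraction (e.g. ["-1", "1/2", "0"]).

["2", "0", "0", "1"]

Write exponents as rows L,Θ / cols ℓ,ΔT,D,X1:
  L: [ 1  0  1 -2]
  Θ: [ 0  1  0  0]
RREF → pivots at {ℓ,ΔT} ⇒ r = 2
Repeat: ℓ,ΔT; free: D,X1
RREF:
  r0: [   1    0    1   -2]
  r1: [   0    1    0    0]
Fix exponent of X1 at 1, D at 0; solve each RREF row for its pivot's exponent:
  r0: exp(ℓ) + (-2)·1 = 0 ⇒ exp(ℓ) = 2
  r1: exp(ΔT) + (0)·1 = 0 ⇒ exp(ΔT) = 0
Π_2 = ℓ^2 · X1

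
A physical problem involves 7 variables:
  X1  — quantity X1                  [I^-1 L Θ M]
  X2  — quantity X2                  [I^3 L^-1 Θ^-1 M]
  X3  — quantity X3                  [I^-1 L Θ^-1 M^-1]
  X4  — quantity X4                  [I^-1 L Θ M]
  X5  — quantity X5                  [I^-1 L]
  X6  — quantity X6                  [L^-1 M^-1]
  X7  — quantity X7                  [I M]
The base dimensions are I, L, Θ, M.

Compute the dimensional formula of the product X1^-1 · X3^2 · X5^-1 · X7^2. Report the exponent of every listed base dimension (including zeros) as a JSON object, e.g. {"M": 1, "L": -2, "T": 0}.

{"I": 2, "L": 0, "Θ": -3, "M": -1}

Write exponents as rows I,L,Θ,M / cols X1,X2,X3,X4,X5,X6,X7:
  I: [-1  3 -1 -1 -1  0  1]
  L: [ 1 -1  1  1  1 -1  0]
  Θ: [ 1 -1 -1  1  0  0  0]
  M: [ 1  1 -1  1  0 -1  1]
  [I]: (-1)·-1+(2)·-1+(-1)·-1+(2)·1 = 2
  [L]: (-1)·1+(2)·1+(-1)·1+(2)·0 = 0
  [Θ]: (-1)·1+(2)·-1+(-1)·0+(2)·0 = -3
  [M]: (-1)·1+(2)·-1+(-1)·0+(2)·1 = -1
⇒ I^2 Θ^-3 M^-1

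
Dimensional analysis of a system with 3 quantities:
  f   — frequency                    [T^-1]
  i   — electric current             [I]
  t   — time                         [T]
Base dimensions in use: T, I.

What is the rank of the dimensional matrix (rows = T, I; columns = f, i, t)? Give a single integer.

2

Exponent matrix [T,I] × [f,i,t]:
  T: [-1  0  1]
  I: [ 0  1  0]
RREF → pivots at {f,i} ⇒ r = 2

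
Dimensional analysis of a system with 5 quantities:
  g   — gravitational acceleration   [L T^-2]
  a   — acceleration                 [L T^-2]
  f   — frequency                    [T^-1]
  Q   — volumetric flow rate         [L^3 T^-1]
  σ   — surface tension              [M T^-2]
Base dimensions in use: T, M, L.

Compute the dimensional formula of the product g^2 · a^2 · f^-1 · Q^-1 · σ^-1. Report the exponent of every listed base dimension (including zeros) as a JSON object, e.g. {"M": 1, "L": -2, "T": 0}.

{"T": -4, "M": -1, "L": 1}

Exponent matrix [T,M,L] × [g,a,f,Q,σ]:
  T: [-2 -2 -1 -1 -2]
  M: [ 0  0  0  0  1]
  L: [ 1  1  0  3  0]
  [T]: (2)·-2+(2)·-2+(-1)·-1+(-1)·-1+(-1)·-2 = -4
  [M]: (2)·0+(2)·0+(-1)·0+(-1)·0+(-1)·1 = -1
  [L]: (2)·1+(2)·1+(-1)·0+(-1)·3+(-1)·0 = 1
⇒ T^-4 M^-1 L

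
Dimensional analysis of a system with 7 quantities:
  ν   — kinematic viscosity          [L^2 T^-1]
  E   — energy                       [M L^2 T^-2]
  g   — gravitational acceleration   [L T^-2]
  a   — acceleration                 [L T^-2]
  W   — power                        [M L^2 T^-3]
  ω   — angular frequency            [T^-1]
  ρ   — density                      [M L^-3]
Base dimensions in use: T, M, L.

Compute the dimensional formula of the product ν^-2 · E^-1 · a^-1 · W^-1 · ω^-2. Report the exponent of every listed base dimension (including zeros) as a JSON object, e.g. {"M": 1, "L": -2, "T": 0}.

{"T": 11, "M": -2, "L": -9}

Dimensional matrix (T×M×L by ν×E×g×a×W×ω×ρ):
  T: [-1 -2 -2 -2 -3 -1  0]
  M: [ 0  1  0  0  1  0  1]
  L: [ 2  2  1  1  2  0 -3]
  [T]: (-2)·-1+(-1)·-2+(-1)·-2+(-1)·-3+(-2)·-1 = 11
  [M]: (-2)·0+(-1)·1+(-1)·0+(-1)·1+(-2)·0 = -2
  [L]: (-2)·2+(-1)·2+(-1)·1+(-1)·2+(-2)·0 = -9
⇒ T^11 M^-2 L^-9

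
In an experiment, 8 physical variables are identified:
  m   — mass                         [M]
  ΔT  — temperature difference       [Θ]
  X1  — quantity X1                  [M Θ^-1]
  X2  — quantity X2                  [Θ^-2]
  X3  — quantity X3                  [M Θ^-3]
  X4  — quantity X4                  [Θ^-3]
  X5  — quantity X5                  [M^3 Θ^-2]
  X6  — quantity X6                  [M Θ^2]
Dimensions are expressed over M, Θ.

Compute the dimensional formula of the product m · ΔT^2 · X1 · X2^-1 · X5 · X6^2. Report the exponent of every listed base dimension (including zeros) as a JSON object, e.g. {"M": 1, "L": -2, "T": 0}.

Write exponents as rows M,Θ / cols m,ΔT,X1,X2,X3,X4,X5,X6:
  M: [ 1  0  1  0  1  0  3  1]
  Θ: [ 0  1 -1 -2 -3 -3 -2  2]
  [M]: (1)·1+(2)·0+(1)·1+(-1)·0+(1)·3+(2)·1 = 7
  [Θ]: (1)·0+(2)·1+(1)·-1+(-1)·-2+(1)·-2+(2)·2 = 5
⇒ M^7 Θ^5

{"M": 7, "Θ": 5}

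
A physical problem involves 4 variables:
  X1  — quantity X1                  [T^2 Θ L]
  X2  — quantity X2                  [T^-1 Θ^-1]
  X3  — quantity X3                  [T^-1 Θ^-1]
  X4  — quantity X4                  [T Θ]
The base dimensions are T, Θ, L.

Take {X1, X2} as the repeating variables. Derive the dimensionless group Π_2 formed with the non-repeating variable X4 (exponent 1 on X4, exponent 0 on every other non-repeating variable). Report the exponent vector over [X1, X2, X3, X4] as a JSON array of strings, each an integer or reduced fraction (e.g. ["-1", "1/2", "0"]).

Exponent matrix [T,Θ,L] × [X1,X2,X3,X4]:
  T: [ 2 -1 -1  1]
  Θ: [ 1 -1 -1  1]
  L: [ 1  0  0  0]
Row reduction gives pivot columns X1,X2; rank = 2
Repeat: X1,X2; free: X3,X4
RREF:
  r0: [   1    0    0    0]
  r1: [   0    1    1   -1]
  r2: [   0    0    0    0]
Fix exponent of X4 at 1, X3 at 0; solve each RREF row for its pivot's exponent:
  r0: exp(X1) + (0)·1 = 0 ⇒ exp(X1) = 0
  r1: exp(X2) + (-1)·1 = 0 ⇒ exp(X2) = 1
Π_2 = X2 · X4

["0", "1", "0", "1"]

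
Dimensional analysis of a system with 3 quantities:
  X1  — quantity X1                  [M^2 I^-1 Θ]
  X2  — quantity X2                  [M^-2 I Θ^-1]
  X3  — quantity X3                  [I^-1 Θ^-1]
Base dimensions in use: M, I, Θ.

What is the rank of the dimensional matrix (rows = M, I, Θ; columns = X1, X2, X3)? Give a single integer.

2

Dimensional matrix (M×I×Θ by X1×X2×X3):
  M: [ 2 -2  0]
  I: [-1  1 -1]
  Θ: [ 1 -1 -1]
Echelon form has 2 nonzero rows (pivots: X1,X3)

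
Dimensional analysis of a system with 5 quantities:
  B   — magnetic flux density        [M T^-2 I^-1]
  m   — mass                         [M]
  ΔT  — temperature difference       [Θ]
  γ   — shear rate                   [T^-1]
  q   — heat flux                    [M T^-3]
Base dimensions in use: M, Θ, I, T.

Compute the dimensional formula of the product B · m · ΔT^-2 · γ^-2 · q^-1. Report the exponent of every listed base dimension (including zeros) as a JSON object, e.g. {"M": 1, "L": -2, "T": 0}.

{"M": 1, "Θ": -2, "I": -1, "T": 3}

Write exponents as rows M,Θ,I,T / cols B,m,ΔT,γ,q:
  M: [ 1  1  0  0  1]
  Θ: [ 0  0  1  0  0]
  I: [-1  0  0  0  0]
  T: [-2  0  0 -1 -3]
  [M]: (1)·1+(1)·1+(-2)·0+(-2)·0+(-1)·1 = 1
  [Θ]: (1)·0+(1)·0+(-2)·1+(-2)·0+(-1)·0 = -2
  [I]: (1)·-1+(1)·0+(-2)·0+(-2)·0+(-1)·0 = -1
  [T]: (1)·-2+(1)·0+(-2)·0+(-2)·-1+(-1)·-3 = 3
⇒ M Θ^-2 I^-1 T^3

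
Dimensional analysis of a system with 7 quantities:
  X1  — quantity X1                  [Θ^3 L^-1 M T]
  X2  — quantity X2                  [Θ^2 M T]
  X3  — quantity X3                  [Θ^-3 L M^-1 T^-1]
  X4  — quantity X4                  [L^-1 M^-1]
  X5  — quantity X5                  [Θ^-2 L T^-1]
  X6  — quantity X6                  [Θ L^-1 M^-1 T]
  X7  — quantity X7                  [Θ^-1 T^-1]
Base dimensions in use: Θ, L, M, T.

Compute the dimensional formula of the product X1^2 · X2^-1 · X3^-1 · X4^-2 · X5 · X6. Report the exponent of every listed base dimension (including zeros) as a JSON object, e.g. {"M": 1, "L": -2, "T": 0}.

{"Θ": 6, "L": -1, "M": 3, "T": 2}

Dimensional matrix (Θ×L×M×T by X1×X2×X3×X4×X5×X6×X7):
  Θ: [ 3  2 -3  0 -2  1 -1]
  L: [-1  0  1 -1  1 -1  0]
  M: [ 1  1 -1 -1  0 -1  0]
  T: [ 1  1 -1  0 -1  1 -1]
  [Θ]: (2)·3+(-1)·2+(-1)·-3+(-2)·0+(1)·-2+(1)·1 = 6
  [L]: (2)·-1+(-1)·0+(-1)·1+(-2)·-1+(1)·1+(1)·-1 = -1
  [M]: (2)·1+(-1)·1+(-1)·-1+(-2)·-1+(1)·0+(1)·-1 = 3
  [T]: (2)·1+(-1)·1+(-1)·-1+(-2)·0+(1)·-1+(1)·1 = 2
⇒ Θ^6 L^-1 M^3 T^2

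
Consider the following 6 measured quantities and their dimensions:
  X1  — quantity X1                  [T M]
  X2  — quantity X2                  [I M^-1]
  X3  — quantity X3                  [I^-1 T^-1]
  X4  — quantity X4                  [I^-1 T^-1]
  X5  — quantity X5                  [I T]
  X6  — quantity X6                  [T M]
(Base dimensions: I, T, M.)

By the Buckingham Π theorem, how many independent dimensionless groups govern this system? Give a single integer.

Write exponents as rows I,T,M / cols X1,X2,X3,X4,X5,X6:
  I: [ 0  1 -1 -1  1  0]
  T: [ 1  0 -1 -1  1  1]
  M: [ 1 -1  0  0  0  1]
Echelon form has 2 nonzero rows (pivots: X1,X2)
n=6, r=2 ⇒ 4 dimensionless groups

4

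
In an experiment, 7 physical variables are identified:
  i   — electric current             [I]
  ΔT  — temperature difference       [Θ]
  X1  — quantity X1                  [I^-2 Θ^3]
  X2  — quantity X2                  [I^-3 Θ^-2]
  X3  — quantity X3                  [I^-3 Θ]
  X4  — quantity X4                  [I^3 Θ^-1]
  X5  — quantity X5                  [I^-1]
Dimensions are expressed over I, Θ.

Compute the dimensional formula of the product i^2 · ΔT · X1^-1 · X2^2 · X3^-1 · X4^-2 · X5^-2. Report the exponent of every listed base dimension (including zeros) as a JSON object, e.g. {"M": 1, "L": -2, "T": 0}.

Dimensional matrix (I×Θ by i×ΔT×X1×X2×X3×X4×X5):
  I: [ 1  0 -2 -3 -3  3 -1]
  Θ: [ 0  1  3 -2  1 -1  0]
  [I]: (2)·1+(1)·0+(-1)·-2+(2)·-3+(-1)·-3+(-2)·3+(-2)·-1 = -3
  [Θ]: (2)·0+(1)·1+(-1)·3+(2)·-2+(-1)·1+(-2)·-1+(-2)·0 = -5
⇒ I^-3 Θ^-5

{"I": -3, "Θ": -5}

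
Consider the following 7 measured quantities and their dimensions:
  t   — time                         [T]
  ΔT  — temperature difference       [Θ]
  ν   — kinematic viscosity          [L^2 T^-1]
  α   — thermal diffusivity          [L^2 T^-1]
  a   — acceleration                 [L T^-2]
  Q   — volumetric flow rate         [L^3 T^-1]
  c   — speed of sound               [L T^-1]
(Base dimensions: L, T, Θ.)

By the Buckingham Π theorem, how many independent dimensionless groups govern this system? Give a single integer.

4

Exponent matrix [L,T,Θ] × [t,ΔT,ν,α,a,Q,c]:
  L: [ 0  0  2  2  1  3  1]
  T: [ 1  0 -1 -1 -2 -1 -1]
  Θ: [ 0  1  0  0  0  0  0]
RREF → pivots at {t,ΔT,ν} ⇒ r = 3
7 vars − rank 3 = 4 Π groups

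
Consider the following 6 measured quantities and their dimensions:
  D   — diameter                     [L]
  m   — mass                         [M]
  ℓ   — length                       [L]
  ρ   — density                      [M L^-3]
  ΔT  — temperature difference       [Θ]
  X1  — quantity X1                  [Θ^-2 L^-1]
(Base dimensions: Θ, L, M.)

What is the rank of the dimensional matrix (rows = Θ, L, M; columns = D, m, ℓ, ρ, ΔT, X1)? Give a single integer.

3

Dimensional matrix (Θ×L×M by D×m×ℓ×ρ×ΔT×X1):
  Θ: [ 0  0  0  0  1 -2]
  L: [ 1  0  1 -3  0 -1]
  M: [ 0  1  0  1  0  0]
Echelon form has 3 nonzero rows (pivots: D,m,ΔT)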